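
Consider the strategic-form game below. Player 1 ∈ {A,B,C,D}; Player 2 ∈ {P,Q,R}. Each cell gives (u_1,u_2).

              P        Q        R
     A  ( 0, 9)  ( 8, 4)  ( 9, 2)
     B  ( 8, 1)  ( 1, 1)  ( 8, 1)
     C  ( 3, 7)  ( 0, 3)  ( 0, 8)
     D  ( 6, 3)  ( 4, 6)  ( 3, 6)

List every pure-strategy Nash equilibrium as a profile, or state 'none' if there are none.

NE set: (B,P)

(A,P): not NE [P1→B gives 8>0]
(A,Q): not NE [P2→P gives 9>4]
(A,R): not NE [P2→P gives 9>2]
(B,P): NE
(B,Q): not NE [P1→A gives 8>1]
(B,R): not NE [P1→A gives 9>8]
(C,P): not NE [P1→B gives 8>3; P2→R gives 8>7]
(C,Q): not NE [P1→A gives 8>0; P2→R gives 8>3]
(C,R): not NE [P1→A gives 9>0]
(D,P): not NE [P1→B gives 8>6; P2→R gives 6>3]
(D,Q): not NE [P1→A gives 8>4]
(D,R): not NE [P1→A gives 9>3]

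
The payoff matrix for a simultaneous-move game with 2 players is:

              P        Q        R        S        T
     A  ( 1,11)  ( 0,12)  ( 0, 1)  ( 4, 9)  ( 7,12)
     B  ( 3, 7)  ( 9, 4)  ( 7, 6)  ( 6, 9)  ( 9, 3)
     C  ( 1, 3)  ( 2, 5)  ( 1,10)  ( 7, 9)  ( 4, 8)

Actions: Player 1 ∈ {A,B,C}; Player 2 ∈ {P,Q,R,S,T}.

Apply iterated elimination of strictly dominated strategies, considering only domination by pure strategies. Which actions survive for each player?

IESDS → P1:{B,C} P2:{R,S}

P1 drop A (B beats it: P:3>1 Q:9>0 R:7>0 S:6>4 T:9>7)
P2 drop P (S beats it: B:9>7 C:9>3)
P2 drop Q (R beats it: B:6>4 C:10>5)
P2 drop T (R beats it: B:6>3 C:10>8)
P1→{B,C} P2→{R,S}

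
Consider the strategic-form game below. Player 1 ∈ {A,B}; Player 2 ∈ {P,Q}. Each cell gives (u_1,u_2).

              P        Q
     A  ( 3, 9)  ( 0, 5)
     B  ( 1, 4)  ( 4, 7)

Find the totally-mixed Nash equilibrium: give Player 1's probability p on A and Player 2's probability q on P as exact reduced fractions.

P1 indiff ⇒ q·3+(1-q)·0 = q·1+(1-q)·4 ⇒ q(2) = (1-q)(4) ⇒ q = 2/3
P2 indiff ⇒ p·9+(1-p)·4 = p·5+(1-p)·7 ⇒ p(4) = (1-p)(3) ⇒ p = 3/7

P1 mixes 3/7 on A; P2 mixes 2/3 on P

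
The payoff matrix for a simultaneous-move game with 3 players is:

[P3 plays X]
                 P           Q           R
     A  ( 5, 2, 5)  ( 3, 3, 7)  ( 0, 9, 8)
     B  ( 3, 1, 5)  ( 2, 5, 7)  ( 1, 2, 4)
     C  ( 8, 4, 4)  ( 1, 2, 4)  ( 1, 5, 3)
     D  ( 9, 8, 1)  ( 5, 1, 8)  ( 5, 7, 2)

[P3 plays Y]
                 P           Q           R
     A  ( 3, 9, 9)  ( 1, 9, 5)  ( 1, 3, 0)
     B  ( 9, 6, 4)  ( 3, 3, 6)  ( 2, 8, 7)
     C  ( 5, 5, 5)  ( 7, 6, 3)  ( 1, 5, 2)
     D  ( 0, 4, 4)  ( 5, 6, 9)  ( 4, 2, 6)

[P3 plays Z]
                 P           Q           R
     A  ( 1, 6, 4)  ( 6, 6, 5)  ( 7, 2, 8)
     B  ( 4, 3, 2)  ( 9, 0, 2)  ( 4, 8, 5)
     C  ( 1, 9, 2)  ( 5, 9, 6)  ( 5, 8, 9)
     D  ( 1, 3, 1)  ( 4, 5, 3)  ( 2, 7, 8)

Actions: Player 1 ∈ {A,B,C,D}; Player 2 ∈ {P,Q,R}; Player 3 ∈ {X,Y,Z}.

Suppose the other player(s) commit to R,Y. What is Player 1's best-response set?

BR_1 = {D}

u_1(A vs R,Y) = 1
u_1(B vs R,Y) = 2
u_1(C vs R,Y) = 1
u_1(D vs R,Y) = 4
max payoff 4 at {D}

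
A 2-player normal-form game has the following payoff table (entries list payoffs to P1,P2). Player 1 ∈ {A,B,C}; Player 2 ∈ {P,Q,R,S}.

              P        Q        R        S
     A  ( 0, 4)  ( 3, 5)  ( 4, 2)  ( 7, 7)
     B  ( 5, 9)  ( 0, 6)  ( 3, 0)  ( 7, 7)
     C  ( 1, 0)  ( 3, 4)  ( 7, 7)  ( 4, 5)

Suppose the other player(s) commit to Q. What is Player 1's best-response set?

BR_1 = {A,C}

u_1(A vs Q) = 3
u_1(B vs Q) = 0
u_1(C vs Q) = 3
max payoff 3 at {A,C}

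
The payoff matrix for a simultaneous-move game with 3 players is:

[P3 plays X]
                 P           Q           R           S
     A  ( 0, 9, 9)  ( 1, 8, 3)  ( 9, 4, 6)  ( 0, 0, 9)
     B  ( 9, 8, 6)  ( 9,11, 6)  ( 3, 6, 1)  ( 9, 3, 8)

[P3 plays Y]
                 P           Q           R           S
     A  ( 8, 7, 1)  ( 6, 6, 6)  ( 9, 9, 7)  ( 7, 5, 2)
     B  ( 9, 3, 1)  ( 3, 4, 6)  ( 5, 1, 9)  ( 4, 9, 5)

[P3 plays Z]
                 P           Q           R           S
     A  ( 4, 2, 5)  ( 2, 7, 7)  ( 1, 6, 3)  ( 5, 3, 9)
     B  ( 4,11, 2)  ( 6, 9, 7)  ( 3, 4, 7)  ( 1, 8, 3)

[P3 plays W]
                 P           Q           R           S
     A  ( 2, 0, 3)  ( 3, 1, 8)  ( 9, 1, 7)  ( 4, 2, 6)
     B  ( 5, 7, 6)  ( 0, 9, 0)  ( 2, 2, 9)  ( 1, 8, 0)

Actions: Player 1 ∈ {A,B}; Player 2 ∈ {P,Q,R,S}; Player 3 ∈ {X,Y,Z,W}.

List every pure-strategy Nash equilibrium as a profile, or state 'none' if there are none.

NE set: (A,R,Y)

(A,P,X): not NE [P1→B gives 9>0]
(A,P,Y): not NE [P1→B gives 9>8; P2→R gives 9>7; P3→X gives 9>1]
(A,P,Z): not NE [P2→Q gives 7>2; P3→X gives 9>5]
(A,P,W): not NE [P1→B gives 5>2; P2→S gives 2>0; P3→X gives 9>3]
(A,Q,X): not NE [P1→B gives 9>1; P2→P gives 9>8; P3→W gives 8>3]
(A,Q,Y): not NE [P2→R gives 9>6; P3→W gives 8>6]
(A,Q,Z): not NE [P1→B gives 6>2; P3→W gives 8>7]
(A,Q,W): not NE [P2→S gives 2>1]
(A,R,X): not NE [P2→P gives 9>4; P3→W gives 7>6]
(A,R,Y): NE
(A,R,Z): not NE [P1→B gives 3>1; P2→Q gives 7>6; P3→W gives 7>3]
(A,R,W): not NE [P2→S gives 2>1]
(A,S,X): not NE [P1→B gives 9>0; P2→P gives 9>0]
(A,S,Y): not NE [P2→R gives 9>5; P3→Z gives 9>2]
(A,S,Z): not NE [P2→Q gives 7>3]
(A,S,W): not NE [P3→Z gives 9>6]
(B,P,X): not NE [P2→Q gives 11>8]
(B,P,Y): not NE [P2→S gives 9>3; P3→W gives 6>1]
(B,P,Z): not NE [P3→W gives 6>2]
(B,P,W): not NE [P2→Q gives 9>7]
(B,Q,X): not NE [P3→Z gives 7>6]
(B,Q,Y): not NE [P1→A gives 6>3; P2→S gives 9>4; P3→Z gives 7>6]
(B,Q,Z): not NE [P2→P gives 11>9]
(B,Q,W): not NE [P1→A gives 3>0; P3→Z gives 7>0]
(B,R,X): not NE [P1→A gives 9>3; P2→Q gives 11>6; P3→W gives 9>1]
(B,R,Y): not NE [P1→A gives 9>5; P2→S gives 9>1]
(B,R,Z): not NE [P2→P gives 11>4; P3→W gives 9>7]
(B,R,W): not NE [P1→A gives 9>2; P2→Q gives 9>2]
(B,S,X): not NE [P2→Q gives 11>3]
(B,S,Y): not NE [P1→A gives 7>4; P3→X gives 8>5]
(B,S,Z): not NE [P1→A gives 5>1; P2→P gives 11>8; P3→X gives 8>3]
(B,S,W): not NE [P1→A gives 4>1; P2→Q gives 9>8; P3→X gives 8>0]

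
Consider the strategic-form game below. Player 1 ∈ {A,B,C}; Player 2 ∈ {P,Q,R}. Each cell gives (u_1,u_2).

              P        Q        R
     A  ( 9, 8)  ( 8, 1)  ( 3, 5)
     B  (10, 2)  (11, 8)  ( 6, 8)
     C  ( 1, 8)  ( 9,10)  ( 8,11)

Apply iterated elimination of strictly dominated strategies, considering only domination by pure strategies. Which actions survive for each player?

Remaining: P1:{B,C} P2:{Q,R}

P1 drop A (B beats it: P:10>9 Q:11>8 R:6>3)
P2 drop P (Q beats it: B:8>2 C:10>8)
P1→{B,C} P2→{Q,R}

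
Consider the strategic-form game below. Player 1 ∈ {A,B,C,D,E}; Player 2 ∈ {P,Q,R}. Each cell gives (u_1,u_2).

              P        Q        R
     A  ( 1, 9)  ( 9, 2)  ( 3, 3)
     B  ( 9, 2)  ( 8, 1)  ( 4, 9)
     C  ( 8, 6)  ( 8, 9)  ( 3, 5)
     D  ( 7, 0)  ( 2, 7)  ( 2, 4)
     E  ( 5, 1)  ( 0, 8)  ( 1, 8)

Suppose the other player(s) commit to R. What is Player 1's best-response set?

argmax u_1 = {B}

u_1(A vs R) = 3
u_1(B vs R) = 4
u_1(C vs R) = 3
u_1(D vs R) = 2
u_1(E vs R) = 1
max payoff 4 at {B}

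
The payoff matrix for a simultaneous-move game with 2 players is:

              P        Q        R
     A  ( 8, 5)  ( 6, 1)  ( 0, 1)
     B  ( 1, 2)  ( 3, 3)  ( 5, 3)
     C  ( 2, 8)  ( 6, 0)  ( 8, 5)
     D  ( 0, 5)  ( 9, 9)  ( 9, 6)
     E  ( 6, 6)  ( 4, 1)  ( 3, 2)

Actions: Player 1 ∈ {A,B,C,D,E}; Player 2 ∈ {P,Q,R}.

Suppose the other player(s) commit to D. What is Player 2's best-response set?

u_2(P vs D) = 5
u_2(Q vs D) = 9
u_2(R vs D) = 6
max payoff 9 at {Q}

P2 best: {Q}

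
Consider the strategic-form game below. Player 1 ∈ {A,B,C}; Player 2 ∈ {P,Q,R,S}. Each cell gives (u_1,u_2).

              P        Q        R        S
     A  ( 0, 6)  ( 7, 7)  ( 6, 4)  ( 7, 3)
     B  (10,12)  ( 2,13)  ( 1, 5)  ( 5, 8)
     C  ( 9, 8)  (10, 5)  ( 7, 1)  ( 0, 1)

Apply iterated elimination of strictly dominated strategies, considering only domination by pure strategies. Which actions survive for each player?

Remaining: P1:{B,C} P2:{P,Q}

P2 drop R (P beats it: A:6>4 B:12>5 C:8>1)
P2 drop S (P beats it: A:6>3 B:12>8 C:8>1)
P1 drop A (C beats it: P:9>0 Q:10>7)
P1→{B,C} P2→{P,Q}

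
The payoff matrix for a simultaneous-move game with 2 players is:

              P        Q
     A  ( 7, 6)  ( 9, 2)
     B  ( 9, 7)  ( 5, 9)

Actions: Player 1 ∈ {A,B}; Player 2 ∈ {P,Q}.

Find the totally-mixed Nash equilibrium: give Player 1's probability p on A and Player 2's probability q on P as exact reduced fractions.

(p,q) = (1/3, 2/3)

P1 indiff ⇒ q·7+(1-q)·9 = q·9+(1-q)·5 ⇒ q(-2) = (1-q)(-4) ⇒ q = 2/3
P2 indiff ⇒ p·6+(1-p)·7 = p·2+(1-p)·9 ⇒ p(4) = (1-p)(2) ⇒ p = 1/3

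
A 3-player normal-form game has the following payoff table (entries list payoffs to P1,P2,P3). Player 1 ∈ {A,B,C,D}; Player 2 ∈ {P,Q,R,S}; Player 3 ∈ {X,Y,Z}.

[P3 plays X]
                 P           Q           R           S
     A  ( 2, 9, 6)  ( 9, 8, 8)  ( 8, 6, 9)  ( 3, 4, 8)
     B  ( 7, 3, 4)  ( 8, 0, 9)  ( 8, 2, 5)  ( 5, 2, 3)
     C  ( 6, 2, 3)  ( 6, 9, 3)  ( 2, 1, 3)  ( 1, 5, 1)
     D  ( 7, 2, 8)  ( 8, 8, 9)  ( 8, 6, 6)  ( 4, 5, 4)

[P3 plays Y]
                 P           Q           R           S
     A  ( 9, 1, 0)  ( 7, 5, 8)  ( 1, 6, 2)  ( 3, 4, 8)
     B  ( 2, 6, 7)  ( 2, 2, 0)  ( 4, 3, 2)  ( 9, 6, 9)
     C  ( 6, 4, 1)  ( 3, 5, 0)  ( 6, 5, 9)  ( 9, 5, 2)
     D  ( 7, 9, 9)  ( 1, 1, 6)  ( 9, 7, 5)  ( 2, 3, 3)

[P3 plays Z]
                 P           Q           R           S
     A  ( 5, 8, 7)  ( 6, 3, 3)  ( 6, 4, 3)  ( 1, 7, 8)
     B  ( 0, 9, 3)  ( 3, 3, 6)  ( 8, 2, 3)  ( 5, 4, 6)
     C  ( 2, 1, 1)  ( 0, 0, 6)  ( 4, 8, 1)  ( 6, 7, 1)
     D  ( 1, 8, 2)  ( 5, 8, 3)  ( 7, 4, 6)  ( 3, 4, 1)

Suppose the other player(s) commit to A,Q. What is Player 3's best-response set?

BR_3 = {X,Y}

u_3(X vs A,Q) = 8
u_3(Y vs A,Q) = 8
u_3(Z vs A,Q) = 3
max payoff 8 at {X,Y}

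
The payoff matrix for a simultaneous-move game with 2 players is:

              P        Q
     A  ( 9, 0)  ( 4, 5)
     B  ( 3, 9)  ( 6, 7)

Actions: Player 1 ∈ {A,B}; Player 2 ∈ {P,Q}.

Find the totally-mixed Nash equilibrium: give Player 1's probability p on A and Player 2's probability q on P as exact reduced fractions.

P1 indiff ⇒ q·9+(1-q)·4 = q·3+(1-q)·6 ⇒ q(6) = (1-q)(2) ⇒ q = 1/4
P2 indiff ⇒ p·0+(1-p)·9 = p·5+(1-p)·7 ⇒ p(-5) = (1-p)(-2) ⇒ p = 2/7

P1 mixes 2/7 on A; P2 mixes 1/4 on P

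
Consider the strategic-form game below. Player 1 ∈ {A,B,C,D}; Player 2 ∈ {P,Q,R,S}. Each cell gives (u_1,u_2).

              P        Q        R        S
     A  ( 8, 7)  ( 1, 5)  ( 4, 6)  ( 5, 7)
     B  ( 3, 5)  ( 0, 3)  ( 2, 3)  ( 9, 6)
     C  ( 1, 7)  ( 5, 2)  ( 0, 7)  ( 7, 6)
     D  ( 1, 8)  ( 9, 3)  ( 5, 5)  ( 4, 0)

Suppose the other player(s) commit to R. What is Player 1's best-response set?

argmax u_1 = {D}

u_1(A vs R) = 4
u_1(B vs R) = 2
u_1(C vs R) = 0
u_1(D vs R) = 5
max payoff 5 at {D}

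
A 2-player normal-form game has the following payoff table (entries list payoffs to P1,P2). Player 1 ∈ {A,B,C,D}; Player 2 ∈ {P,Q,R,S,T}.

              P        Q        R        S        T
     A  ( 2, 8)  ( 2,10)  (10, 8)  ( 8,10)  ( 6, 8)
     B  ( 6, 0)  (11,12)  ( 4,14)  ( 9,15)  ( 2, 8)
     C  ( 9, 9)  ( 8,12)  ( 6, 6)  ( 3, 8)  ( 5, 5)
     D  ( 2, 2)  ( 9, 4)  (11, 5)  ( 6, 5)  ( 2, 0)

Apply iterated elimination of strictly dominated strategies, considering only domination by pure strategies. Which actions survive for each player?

Survivors P1:{A,B,D} P2:{Q,R,S}

P2 drop P (Q beats it: A:10>8 B:12>0 C:12>9 D:4>2)
P2 drop T (Q beats it: A:10>8 B:12>8 C:12>5 D:4>0)
P1 drop C (D beats it: Q:9>8 R:11>6 S:6>3)
P1→{A,B,D} P2→{Q,R,S}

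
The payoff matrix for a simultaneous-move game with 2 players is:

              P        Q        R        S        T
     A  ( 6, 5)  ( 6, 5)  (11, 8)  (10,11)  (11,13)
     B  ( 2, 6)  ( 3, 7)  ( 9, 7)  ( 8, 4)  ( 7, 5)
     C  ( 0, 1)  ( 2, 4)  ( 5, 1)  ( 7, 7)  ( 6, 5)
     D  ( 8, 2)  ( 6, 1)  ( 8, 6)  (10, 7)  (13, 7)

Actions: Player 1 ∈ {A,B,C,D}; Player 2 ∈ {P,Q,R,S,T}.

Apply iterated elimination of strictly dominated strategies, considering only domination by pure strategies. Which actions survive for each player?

IESDS → P1:{A,D} P2:{S,T}

P1 drop B (A beats it: P:6>2 Q:6>3 R:11>9 S:10>8 T:11>7)
P1 drop C (A beats it: P:6>0 Q:6>2 R:11>5 S:10>7 T:11>6)
P2 drop P (R beats it: A:8>5 D:6>2)
P2 drop Q (R beats it: A:8>5 D:6>1)
P2 drop R (S beats it: A:11>8 D:7>6)
P1→{A,D} P2→{S,T}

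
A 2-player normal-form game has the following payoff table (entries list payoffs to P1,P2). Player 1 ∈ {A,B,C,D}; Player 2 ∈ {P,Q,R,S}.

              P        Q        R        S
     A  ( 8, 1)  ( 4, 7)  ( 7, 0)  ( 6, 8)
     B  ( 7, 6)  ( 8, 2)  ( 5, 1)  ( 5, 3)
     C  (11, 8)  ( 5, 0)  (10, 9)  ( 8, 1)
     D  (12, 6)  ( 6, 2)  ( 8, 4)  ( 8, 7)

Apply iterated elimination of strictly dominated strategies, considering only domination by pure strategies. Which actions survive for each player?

P1 drop A (C beats it: P:11>8 Q:5>4 R:10>7 S:8>6)
P2 drop Q (P beats it: B:6>2 C:8>0 D:6>2)
P1 drop B (C beats it: P:11>7 R:10>5 S:8>5)
P1→{C,D} P2→{P,R,S}

Survivors P1:{C,D} P2:{P,R,S}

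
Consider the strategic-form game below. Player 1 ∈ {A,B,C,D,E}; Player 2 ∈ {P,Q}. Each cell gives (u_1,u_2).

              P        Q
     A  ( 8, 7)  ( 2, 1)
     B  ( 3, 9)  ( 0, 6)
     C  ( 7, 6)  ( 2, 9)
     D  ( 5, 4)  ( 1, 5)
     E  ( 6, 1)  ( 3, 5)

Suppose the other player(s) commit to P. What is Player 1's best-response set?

BR_1 = {A}

u_1(A vs P) = 8
u_1(B vs P) = 3
u_1(C vs P) = 7
u_1(D vs P) = 5
u_1(E vs P) = 6
max payoff 8 at {A}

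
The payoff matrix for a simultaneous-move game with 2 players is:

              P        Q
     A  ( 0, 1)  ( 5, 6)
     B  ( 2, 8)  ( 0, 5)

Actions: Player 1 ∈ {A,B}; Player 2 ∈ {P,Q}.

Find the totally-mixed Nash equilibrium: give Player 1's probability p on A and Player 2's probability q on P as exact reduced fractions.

P1 indiff ⇒ q·0+(1-q)·5 = q·2+(1-q)·0 ⇒ q(-2) = (1-q)(-5) ⇒ q = 5/7
P2 indiff ⇒ p·1+(1-p)·8 = p·6+(1-p)·5 ⇒ p(-5) = (1-p)(-3) ⇒ p = 3/8

(p,q) = (3/8, 5/7)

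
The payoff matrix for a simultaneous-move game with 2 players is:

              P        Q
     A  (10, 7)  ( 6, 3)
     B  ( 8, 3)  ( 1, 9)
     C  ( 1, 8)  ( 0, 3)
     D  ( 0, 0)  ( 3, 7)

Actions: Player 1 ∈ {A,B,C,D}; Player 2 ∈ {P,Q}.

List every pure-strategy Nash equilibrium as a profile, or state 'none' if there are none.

NE set: (A,P)

(A,P): NE
(A,Q): not NE [P2→P gives 7>3]
(B,P): not NE [P1→A gives 10>8; P2→Q gives 9>3]
(B,Q): not NE [P1→A gives 6>1]
(C,P): not NE [P1→A gives 10>1]
(C,Q): not NE [P1→A gives 6>0; P2→P gives 8>3]
(D,P): not NE [P1→A gives 10>0; P2→Q gives 7>0]
(D,Q): not NE [P1→A gives 6>3]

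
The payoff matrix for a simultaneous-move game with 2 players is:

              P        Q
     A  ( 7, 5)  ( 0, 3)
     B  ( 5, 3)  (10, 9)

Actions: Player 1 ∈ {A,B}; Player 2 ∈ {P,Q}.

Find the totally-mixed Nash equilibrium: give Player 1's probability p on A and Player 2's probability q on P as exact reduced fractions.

P1 indiff ⇒ q·7+(1-q)·0 = q·5+(1-q)·10 ⇒ q(2) = (1-q)(10) ⇒ q = 5/6
P2 indiff ⇒ p·5+(1-p)·3 = p·3+(1-p)·9 ⇒ p(2) = (1-p)(6) ⇒ p = 3/4

(p,q) = (3/4, 5/6)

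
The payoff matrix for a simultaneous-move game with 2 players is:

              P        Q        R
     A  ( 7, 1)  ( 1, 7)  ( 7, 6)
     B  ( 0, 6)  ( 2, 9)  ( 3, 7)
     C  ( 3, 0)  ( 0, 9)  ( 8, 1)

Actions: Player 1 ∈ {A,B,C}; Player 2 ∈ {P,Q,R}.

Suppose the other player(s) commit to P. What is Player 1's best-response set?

P1 best: {A}

u_1(A vs P) = 7
u_1(B vs P) = 0
u_1(C vs P) = 3
max payoff 7 at {A}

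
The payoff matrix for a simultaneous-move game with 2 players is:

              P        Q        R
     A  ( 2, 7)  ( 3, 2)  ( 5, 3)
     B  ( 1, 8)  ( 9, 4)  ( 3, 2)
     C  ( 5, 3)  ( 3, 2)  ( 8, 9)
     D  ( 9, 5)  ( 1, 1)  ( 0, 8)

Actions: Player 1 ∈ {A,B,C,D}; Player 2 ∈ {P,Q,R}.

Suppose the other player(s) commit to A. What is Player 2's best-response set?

u_2(P vs A) = 7
u_2(Q vs A) = 2
u_2(R vs A) = 3
max payoff 7 at {P}

P2 best: {P}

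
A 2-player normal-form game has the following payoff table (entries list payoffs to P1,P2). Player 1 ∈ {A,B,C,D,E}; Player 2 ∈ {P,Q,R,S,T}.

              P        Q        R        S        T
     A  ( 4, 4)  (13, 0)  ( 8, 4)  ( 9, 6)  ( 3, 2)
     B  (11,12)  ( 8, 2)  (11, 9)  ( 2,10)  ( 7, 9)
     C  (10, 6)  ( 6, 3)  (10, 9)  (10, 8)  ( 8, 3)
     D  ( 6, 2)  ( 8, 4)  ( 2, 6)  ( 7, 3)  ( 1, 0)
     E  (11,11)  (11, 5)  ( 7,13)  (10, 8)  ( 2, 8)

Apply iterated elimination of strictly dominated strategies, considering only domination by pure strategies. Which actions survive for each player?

Remaining: P1:{B,C,E} P2:{P,R,S}

P1 drop D (E beats it: P:11>6 Q:11>8 R:7>2 S:10>7 T:2>1)
P2 drop Q (P beats it: A:4>0 B:12>2 C:6>3 E:11>5)
P1 drop A (C beats it: P:10>4 R:10>8 S:10>9 T:8>3)
P2 drop T (P beats it: B:12>9 C:6>3 E:11>8)
P1→{B,C,E} P2→{P,R,S}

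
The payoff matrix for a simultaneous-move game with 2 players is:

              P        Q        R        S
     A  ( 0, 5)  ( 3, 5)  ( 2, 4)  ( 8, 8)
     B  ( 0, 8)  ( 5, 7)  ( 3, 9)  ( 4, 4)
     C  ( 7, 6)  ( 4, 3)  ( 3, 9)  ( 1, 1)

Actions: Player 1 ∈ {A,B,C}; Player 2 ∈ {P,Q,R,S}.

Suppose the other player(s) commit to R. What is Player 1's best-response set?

u_1(A vs R) = 2
u_1(B vs R) = 3
u_1(C vs R) = 3
max payoff 3 at {B,C}

P1 best: {B,C}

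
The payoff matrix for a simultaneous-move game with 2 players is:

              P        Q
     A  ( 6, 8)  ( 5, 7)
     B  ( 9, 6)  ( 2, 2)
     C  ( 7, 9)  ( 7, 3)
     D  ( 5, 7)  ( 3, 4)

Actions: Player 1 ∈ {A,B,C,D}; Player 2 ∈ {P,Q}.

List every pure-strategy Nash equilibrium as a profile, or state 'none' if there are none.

(A,P): not NE [P1→B gives 9>6]
(A,Q): not NE [P1→C gives 7>5; P2→P gives 8>7]
(B,P): NE
(B,Q): not NE [P1→C gives 7>2; P2→P gives 6>2]
(C,P): not NE [P1→B gives 9>7]
(C,Q): not NE [P2→P gives 9>3]
(D,P): not NE [P1→B gives 9>5]
(D,Q): not NE [P1→C gives 7>3; P2→P gives 7>4]

NE set: (B,P)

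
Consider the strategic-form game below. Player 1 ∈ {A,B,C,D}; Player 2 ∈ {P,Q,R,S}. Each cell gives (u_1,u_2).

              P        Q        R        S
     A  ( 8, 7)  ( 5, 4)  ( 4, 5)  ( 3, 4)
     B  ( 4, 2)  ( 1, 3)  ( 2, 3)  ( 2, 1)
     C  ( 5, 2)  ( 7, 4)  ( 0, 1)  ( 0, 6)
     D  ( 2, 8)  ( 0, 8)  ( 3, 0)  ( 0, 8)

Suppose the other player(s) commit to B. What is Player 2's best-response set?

u_2(P vs B) = 2
u_2(Q vs B) = 3
u_2(R vs B) = 3
u_2(S vs B) = 1
max payoff 3 at {Q,R}

BR_2 = {Q,R}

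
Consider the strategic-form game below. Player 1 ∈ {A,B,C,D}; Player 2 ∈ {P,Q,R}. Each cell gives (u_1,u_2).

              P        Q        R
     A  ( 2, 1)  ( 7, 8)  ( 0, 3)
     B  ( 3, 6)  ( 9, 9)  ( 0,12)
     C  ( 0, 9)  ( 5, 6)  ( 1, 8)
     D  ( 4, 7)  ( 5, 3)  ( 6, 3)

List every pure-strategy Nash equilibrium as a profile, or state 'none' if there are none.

(A,P): not NE [P1→D gives 4>2; P2→Q gives 8>1]
(A,Q): not NE [P1→B gives 9>7]
(A,R): not NE [P1→D gives 6>0; P2→Q gives 8>3]
(B,P): not NE [P1→D gives 4>3; P2→R gives 12>6]
(B,Q): not NE [P2→R gives 12>9]
(B,R): not NE [P1→D gives 6>0]
(C,P): not NE [P1→D gives 4>0]
(C,Q): not NE [P1→B gives 9>5; P2→P gives 9>6]
(C,R): not NE [P1→D gives 6>1; P2→P gives 9>8]
(D,P): NE
(D,Q): not NE [P1→B gives 9>5; P2→P gives 7>3]
(D,R): not NE [P2→P gives 7>3]

Nash profiles: (D,P)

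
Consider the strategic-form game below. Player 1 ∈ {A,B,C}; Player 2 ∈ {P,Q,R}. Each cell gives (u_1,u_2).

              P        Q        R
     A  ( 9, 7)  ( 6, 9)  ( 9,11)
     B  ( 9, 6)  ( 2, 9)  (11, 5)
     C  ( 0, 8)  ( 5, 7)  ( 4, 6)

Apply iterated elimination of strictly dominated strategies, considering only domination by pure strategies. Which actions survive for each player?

IESDS → P1:{A,B} P2:{Q,R}

P1 drop C (A beats it: P:9>0 Q:6>5 R:9>4)
P2 drop P (Q beats it: A:9>7 B:9>6)
P1→{A,B} P2→{Q,R}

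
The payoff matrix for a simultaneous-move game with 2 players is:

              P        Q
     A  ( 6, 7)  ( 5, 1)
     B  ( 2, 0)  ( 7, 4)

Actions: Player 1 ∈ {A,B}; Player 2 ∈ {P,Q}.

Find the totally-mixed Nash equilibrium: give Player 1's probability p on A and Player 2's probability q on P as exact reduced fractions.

p=2/5, q=1/3

P1 indiff ⇒ q·6+(1-q)·5 = q·2+(1-q)·7 ⇒ q(4) = (1-q)(2) ⇒ q = 1/3
P2 indiff ⇒ p·7+(1-p)·0 = p·1+(1-p)·4 ⇒ p(6) = (1-p)(4) ⇒ p = 2/5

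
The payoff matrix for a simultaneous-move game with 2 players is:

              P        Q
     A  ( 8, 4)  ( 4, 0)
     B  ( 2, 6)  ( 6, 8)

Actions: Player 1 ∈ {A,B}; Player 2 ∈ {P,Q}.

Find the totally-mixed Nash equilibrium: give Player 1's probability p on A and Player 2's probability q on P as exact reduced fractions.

P1 indiff ⇒ q·8+(1-q)·4 = q·2+(1-q)·6 ⇒ q(6) = (1-q)(2) ⇒ q = 1/4
P2 indiff ⇒ p·4+(1-p)·6 = p·0+(1-p)·8 ⇒ p(4) = (1-p)(2) ⇒ p = 1/3

(p,q) = (1/3, 1/4)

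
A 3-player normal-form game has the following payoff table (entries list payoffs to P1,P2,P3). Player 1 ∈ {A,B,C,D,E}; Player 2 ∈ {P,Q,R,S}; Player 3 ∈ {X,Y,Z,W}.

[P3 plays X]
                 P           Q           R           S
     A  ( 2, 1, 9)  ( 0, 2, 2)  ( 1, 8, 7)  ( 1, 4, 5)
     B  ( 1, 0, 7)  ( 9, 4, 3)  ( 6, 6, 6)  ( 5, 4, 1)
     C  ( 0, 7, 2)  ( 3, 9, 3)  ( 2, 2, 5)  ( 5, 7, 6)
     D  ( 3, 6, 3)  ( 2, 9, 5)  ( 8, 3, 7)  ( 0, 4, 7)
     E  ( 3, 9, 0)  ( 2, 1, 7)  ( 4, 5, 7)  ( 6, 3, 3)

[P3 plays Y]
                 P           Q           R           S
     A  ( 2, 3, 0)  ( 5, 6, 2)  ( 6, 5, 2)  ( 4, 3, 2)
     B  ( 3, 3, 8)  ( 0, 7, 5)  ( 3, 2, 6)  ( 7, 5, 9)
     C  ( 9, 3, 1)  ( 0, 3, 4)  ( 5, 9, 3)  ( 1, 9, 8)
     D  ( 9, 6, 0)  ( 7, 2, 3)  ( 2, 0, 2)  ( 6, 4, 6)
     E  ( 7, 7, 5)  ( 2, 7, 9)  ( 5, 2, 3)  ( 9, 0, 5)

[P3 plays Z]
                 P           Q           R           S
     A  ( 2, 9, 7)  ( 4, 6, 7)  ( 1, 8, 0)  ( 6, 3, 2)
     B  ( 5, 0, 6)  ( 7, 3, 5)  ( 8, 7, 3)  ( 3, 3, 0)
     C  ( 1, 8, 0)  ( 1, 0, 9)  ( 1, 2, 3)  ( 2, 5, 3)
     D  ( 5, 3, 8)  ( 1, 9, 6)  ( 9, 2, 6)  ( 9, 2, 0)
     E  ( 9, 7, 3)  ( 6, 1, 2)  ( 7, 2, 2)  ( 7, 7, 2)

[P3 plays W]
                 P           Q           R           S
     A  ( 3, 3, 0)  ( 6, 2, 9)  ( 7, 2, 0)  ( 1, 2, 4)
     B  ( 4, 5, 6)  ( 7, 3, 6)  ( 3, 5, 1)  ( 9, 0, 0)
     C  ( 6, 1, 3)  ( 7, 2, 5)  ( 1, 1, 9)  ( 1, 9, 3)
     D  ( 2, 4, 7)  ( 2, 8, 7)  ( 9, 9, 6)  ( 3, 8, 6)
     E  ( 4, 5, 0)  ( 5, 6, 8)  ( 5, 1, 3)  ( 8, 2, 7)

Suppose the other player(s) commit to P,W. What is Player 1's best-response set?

BR_1 = {C}

u_1(A vs P,W) = 3
u_1(B vs P,W) = 4
u_1(C vs P,W) = 6
u_1(D vs P,W) = 2
u_1(E vs P,W) = 4
max payoff 6 at {C}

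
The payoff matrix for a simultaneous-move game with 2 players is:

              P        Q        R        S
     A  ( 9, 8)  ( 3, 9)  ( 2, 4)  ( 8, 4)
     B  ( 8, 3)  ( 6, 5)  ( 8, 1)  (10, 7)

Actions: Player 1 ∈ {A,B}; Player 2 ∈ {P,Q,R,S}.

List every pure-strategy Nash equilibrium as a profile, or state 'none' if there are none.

NE set: (B,S)

(A,P): not NE [P2→Q gives 9>8]
(A,Q): not NE [P1→B gives 6>3]
(A,R): not NE [P1→B gives 8>2; P2→Q gives 9>4]
(A,S): not NE [P1→B gives 10>8; P2→Q gives 9>4]
(B,P): not NE [P1→A gives 9>8; P2→S gives 7>3]
(B,Q): not NE [P2→S gives 7>5]
(B,R): not NE [P2→S gives 7>1]
(B,S): NE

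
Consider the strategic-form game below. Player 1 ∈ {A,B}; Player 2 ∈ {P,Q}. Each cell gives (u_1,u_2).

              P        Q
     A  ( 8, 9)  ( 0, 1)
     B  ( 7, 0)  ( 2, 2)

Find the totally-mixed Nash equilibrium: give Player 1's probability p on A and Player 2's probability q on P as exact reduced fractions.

P1 indiff ⇒ q·8+(1-q)·0 = q·7+(1-q)·2 ⇒ q(1) = (1-q)(2) ⇒ q = 2/3
P2 indiff ⇒ p·9+(1-p)·0 = p·1+(1-p)·2 ⇒ p(8) = (1-p)(2) ⇒ p = 1/5

P1 mixes 1/5 on A; P2 mixes 2/3 on P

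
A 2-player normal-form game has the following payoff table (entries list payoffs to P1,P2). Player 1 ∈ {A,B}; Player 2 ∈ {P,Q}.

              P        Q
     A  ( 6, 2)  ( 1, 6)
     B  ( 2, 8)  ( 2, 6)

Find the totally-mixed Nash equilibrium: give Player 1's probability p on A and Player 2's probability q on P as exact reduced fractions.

P1 indiff ⇒ q·6+(1-q)·1 = q·2+(1-q)·2 ⇒ q(4) = (1-q)(1) ⇒ q = 1/5
P2 indiff ⇒ p·2+(1-p)·8 = p·6+(1-p)·6 ⇒ p(-4) = (1-p)(-2) ⇒ p = 1/3

(p,q) = (1/3, 1/5)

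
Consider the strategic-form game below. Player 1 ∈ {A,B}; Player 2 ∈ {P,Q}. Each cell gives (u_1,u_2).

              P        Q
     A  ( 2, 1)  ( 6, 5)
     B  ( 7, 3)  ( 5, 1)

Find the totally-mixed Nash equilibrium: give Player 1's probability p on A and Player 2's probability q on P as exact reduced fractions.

P1 indiff ⇒ q·2+(1-q)·6 = q·7+(1-q)·5 ⇒ q(-5) = (1-q)(-1) ⇒ q = 1/6
P2 indiff ⇒ p·1+(1-p)·3 = p·5+(1-p)·1 ⇒ p(-4) = (1-p)(-2) ⇒ p = 1/3

(p,q) = (1/3, 1/6)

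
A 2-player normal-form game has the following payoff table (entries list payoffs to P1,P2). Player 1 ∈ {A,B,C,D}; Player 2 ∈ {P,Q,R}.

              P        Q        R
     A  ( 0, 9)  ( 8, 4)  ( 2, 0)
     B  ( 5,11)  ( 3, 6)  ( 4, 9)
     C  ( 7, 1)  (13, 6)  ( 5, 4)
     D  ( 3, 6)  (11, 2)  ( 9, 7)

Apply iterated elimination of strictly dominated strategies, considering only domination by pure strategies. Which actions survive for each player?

P1 drop A (C beats it: P:7>0 Q:13>8 R:5>2)
P1 drop B (C beats it: P:7>5 Q:13>3 R:5>4)
P2 drop P (R beats it: C:4>1 D:7>6)
P1→{C,D} P2→{Q,R}

Survivors P1:{C,D} P2:{Q,R}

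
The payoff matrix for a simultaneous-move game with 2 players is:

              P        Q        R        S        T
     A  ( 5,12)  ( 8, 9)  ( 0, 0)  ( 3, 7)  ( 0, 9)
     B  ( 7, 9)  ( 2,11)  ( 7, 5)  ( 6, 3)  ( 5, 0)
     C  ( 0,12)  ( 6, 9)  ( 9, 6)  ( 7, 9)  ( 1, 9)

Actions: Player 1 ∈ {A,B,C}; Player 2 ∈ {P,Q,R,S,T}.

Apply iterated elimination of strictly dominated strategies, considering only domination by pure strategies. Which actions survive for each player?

Remaining: P1:{A,B} P2:{P,Q}

P2 drop R (P beats it: A:12>0 B:9>5 C:12>6)
P2 drop S (P beats it: A:12>7 B:9>3 C:12>9)
P2 drop T (P beats it: A:12>9 B:9>0 C:12>9)
P1 drop C (A beats it: P:5>0 Q:8>6)
P1→{A,B} P2→{P,Q}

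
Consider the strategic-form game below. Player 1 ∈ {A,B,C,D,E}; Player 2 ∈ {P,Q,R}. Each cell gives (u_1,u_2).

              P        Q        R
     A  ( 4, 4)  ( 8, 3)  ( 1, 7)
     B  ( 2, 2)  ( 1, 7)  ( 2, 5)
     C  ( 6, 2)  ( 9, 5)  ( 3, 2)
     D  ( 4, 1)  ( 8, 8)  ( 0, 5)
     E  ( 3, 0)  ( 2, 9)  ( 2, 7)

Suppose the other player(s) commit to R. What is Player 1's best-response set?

u_1(A vs R) = 1
u_1(B vs R) = 2
u_1(C vs R) = 3
u_1(D vs R) = 0
u_1(E vs R) = 2
max payoff 3 at {C}

BR_1 = {C}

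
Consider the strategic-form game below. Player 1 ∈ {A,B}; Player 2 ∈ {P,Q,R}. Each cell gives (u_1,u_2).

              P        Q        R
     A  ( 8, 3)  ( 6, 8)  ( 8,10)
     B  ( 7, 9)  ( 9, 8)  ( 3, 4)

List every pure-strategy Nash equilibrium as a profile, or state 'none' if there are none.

(A,P): not NE [P2→R gives 10>3]
(A,Q): not NE [P1→B gives 9>6; P2→R gives 10>8]
(A,R): NE
(B,P): not NE [P1→A gives 8>7]
(B,Q): not NE [P2→P gives 9>8]
(B,R): not NE [P1→A gives 8>3; P2→P gives 9>4]

Nash profiles: (A,R)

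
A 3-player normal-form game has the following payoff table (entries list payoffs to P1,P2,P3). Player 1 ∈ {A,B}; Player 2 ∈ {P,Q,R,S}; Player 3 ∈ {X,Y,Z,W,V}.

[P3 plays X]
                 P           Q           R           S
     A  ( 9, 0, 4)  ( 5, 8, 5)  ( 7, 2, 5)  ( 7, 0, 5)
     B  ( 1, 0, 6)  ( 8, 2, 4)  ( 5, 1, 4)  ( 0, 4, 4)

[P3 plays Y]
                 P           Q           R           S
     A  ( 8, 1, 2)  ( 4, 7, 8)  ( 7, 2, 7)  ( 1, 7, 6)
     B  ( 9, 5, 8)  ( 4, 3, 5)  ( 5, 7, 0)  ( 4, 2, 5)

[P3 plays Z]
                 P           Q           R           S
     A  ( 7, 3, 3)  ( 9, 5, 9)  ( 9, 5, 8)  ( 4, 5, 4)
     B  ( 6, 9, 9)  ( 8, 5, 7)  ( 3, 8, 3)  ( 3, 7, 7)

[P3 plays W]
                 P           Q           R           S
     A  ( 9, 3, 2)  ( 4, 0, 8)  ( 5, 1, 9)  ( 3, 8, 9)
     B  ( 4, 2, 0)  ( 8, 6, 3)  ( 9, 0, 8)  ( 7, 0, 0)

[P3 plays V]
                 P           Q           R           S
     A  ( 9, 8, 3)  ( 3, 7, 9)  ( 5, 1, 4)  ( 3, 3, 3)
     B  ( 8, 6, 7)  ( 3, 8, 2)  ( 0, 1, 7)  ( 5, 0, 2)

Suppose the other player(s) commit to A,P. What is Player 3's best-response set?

u_3(X vs A,P) = 4
u_3(Y vs A,P) = 2
u_3(Z vs A,P) = 3
u_3(W vs A,P) = 2
u_3(V vs A,P) = 3
max payoff 4 at {X}

P3 best: {X}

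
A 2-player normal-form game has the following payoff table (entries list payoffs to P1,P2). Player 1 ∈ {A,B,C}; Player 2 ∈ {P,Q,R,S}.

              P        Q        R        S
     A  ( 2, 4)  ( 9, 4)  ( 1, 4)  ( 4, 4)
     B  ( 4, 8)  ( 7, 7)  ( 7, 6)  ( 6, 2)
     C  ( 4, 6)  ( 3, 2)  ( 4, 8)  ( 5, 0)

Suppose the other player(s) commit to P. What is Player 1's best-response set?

u_1(A vs P) = 2
u_1(B vs P) = 4
u_1(C vs P) = 4
max payoff 4 at {B,C}

argmax u_1 = {B,C}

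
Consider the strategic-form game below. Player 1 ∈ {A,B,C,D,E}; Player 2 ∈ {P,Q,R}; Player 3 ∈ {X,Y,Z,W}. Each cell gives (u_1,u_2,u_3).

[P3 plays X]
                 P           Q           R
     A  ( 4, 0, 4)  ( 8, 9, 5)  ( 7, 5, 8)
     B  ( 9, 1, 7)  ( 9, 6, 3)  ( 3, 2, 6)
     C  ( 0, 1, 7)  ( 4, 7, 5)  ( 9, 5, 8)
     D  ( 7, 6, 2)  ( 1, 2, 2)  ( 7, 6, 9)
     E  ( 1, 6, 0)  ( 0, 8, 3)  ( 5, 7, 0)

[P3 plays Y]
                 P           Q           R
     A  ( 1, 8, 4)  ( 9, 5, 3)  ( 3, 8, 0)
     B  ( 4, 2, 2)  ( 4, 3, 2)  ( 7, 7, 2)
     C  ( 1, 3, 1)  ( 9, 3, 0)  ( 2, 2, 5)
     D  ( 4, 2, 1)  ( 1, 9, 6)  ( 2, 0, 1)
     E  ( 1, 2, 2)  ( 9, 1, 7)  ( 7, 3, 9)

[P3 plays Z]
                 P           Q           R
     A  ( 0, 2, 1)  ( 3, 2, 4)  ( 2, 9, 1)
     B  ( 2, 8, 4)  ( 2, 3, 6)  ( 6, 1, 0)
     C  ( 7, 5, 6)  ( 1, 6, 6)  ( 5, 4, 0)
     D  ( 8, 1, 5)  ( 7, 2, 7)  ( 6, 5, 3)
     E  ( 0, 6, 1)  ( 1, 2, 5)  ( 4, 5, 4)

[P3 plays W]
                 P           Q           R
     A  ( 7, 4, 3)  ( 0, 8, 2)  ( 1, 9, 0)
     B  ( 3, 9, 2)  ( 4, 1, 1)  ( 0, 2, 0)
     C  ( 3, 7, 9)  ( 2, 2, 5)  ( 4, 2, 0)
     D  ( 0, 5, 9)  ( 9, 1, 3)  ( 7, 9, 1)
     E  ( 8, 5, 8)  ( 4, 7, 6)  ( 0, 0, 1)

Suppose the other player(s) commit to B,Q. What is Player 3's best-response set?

BR_3 = {Z}

u_3(X vs B,Q) = 3
u_3(Y vs B,Q) = 2
u_3(Z vs B,Q) = 6
u_3(W vs B,Q) = 1
max payoff 6 at {Z}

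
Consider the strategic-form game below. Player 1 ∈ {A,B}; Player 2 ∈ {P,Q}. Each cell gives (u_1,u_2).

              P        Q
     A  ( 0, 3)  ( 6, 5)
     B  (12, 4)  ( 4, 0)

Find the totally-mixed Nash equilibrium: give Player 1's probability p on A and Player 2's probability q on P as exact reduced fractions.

(p,q) = (2/3, 1/7)

P1 indiff ⇒ q·0+(1-q)·6 = q·12+(1-q)·4 ⇒ q(-12) = (1-q)(-2) ⇒ q = 1/7
P2 indiff ⇒ p·3+(1-p)·4 = p·5+(1-p)·0 ⇒ p(-2) = (1-p)(-4) ⇒ p = 2/3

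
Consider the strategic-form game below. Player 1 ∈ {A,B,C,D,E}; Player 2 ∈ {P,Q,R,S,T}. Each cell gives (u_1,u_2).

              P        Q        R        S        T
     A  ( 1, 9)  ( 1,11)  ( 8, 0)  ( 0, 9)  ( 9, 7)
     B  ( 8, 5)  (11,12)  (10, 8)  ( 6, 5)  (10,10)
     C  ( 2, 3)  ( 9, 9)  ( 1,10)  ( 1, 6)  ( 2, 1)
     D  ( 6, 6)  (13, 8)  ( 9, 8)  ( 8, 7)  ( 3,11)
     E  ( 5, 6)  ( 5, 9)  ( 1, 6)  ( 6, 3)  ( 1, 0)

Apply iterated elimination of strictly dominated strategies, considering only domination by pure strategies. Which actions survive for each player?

IESDS → P1:{B,D} P2:{Q,T}

P1 drop A (B beats it: P:8>1 Q:11>1 R:10>8 S:6>0 T:10>9)
P1 drop C (B beats it: P:8>2 Q:11>9 R:10>1 S:6>1 T:10>2)
P1 drop E (D beats it: P:6>5 Q:13>5 R:9>1 S:8>6 T:3>1)
P2 drop P (Q beats it: B:12>5 D:8>6)
P2 drop R (T beats it: B:10>8 D:11>8)
P2 drop S (Q beats it: B:12>5 D:8>7)
P1→{B,D} P2→{Q,T}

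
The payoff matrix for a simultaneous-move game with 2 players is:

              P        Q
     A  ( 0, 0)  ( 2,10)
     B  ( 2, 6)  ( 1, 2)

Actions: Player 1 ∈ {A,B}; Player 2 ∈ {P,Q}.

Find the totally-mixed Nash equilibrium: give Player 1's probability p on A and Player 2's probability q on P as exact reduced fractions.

P1 indiff ⇒ q·0+(1-q)·2 = q·2+(1-q)·1 ⇒ q(-2) = (1-q)(-1) ⇒ q = 1/3
P2 indiff ⇒ p·0+(1-p)·6 = p·10+(1-p)·2 ⇒ p(-10) = (1-p)(-4) ⇒ p = 2/7

(p,q) = (2/7, 1/3)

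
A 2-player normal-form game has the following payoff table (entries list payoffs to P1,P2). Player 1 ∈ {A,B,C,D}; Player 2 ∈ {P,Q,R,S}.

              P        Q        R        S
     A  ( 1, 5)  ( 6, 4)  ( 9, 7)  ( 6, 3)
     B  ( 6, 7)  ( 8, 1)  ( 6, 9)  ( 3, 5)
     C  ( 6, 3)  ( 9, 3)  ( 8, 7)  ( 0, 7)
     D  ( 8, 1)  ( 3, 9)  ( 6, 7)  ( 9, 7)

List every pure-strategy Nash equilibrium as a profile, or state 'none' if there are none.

Nash profiles: (A,R)

(A,P): not NE [P1→D gives 8>1; P2→R gives 7>5]
(A,Q): not NE [P1→C gives 9>6; P2→R gives 7>4]
(A,R): NE
(A,S): not NE [P1→D gives 9>6; P2→R gives 7>3]
(B,P): not NE [P1→D gives 8>6; P2→R gives 9>7]
(B,Q): not NE [P1→C gives 9>8; P2→R gives 9>1]
(B,R): not NE [P1→A gives 9>6]
(B,S): not NE [P1→D gives 9>3; P2→R gives 9>5]
(C,P): not NE [P1→D gives 8>6; P2→S gives 7>3]
(C,Q): not NE [P2→S gives 7>3]
(C,R): not NE [P1→A gives 9>8]
(C,S): not NE [P1→D gives 9>0]
(D,P): not NE [P2→Q gives 9>1]
(D,Q): not NE [P1→C gives 9>3]
(D,R): not NE [P1→A gives 9>6; P2→Q gives 9>7]
(D,S): not NE [P2→Q gives 9>7]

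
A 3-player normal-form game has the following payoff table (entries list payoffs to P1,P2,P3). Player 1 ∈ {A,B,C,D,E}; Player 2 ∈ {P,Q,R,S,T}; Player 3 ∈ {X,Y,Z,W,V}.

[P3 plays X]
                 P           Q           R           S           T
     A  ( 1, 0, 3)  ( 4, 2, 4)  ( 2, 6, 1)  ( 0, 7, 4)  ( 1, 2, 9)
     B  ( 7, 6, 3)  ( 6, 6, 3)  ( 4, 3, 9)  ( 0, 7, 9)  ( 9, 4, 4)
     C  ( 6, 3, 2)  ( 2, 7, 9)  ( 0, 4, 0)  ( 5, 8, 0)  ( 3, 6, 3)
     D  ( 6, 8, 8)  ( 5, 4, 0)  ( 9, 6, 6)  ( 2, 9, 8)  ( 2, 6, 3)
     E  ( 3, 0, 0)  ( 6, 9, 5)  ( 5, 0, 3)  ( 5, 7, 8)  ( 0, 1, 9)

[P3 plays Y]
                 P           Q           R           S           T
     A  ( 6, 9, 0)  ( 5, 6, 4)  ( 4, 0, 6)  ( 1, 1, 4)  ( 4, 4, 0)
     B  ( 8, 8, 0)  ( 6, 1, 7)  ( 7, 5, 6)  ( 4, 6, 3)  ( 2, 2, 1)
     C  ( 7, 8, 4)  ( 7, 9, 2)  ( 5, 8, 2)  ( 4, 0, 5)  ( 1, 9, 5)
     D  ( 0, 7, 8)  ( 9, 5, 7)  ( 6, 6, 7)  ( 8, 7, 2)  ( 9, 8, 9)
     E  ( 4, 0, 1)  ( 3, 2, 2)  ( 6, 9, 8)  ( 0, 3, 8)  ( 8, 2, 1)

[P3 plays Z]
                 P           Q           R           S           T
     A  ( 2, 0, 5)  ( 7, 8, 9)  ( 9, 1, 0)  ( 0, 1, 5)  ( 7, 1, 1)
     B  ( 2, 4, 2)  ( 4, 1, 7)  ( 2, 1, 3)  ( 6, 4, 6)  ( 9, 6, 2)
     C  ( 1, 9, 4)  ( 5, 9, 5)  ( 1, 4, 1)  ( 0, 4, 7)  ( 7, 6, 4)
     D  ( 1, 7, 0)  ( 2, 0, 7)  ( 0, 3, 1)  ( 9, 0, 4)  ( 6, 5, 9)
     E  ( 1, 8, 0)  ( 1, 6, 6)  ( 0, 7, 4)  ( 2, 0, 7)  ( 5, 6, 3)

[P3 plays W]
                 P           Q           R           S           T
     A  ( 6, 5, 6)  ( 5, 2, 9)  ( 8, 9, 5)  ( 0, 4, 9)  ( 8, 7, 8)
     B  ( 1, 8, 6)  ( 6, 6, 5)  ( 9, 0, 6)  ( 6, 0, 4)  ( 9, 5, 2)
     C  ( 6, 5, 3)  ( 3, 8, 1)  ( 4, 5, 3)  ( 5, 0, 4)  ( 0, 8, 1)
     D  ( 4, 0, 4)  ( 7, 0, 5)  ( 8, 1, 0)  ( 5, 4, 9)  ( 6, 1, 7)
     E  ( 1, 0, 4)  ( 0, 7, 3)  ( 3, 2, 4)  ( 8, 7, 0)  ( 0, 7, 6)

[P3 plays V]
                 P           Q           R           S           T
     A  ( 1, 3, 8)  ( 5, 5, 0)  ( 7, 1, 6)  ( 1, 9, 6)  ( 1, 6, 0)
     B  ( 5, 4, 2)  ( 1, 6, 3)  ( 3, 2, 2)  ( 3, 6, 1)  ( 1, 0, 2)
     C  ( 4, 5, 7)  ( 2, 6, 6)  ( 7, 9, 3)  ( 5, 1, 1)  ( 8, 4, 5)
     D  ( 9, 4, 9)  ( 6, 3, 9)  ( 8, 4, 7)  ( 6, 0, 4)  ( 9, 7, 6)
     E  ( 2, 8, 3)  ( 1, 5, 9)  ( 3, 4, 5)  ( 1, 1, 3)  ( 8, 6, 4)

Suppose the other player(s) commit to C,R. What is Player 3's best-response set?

argmax u_3 = {W,V}

u_3(X vs C,R) = 0
u_3(Y vs C,R) = 2
u_3(Z vs C,R) = 1
u_3(W vs C,R) = 3
u_3(V vs C,R) = 3
max payoff 3 at {W,V}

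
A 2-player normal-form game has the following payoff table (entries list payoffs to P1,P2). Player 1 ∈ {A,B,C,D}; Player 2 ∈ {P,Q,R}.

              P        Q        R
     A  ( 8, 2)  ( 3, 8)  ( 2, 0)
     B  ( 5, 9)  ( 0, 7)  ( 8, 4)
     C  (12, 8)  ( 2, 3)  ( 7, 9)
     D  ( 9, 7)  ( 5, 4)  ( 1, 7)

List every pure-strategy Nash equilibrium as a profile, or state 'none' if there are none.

No pure NE.

(A,P): not NE [P1→C gives 12>8; P2→Q gives 8>2]
(A,Q): not NE [P1→D gives 5>3]
(A,R): not NE [P1→B gives 8>2; P2→Q gives 8>0]
(B,P): not NE [P1→C gives 12>5]
(B,Q): not NE [P1→D gives 5>0; P2→P gives 9>7]
(B,R): not NE [P2→P gives 9>4]
(C,P): not NE [P2→R gives 9>8]
(C,Q): not NE [P1→D gives 5>2; P2→R gives 9>3]
(C,R): not NE [P1→B gives 8>7]
(D,P): not NE [P1→C gives 12>9]
(D,Q): not NE [P2→R gives 7>4]
(D,R): not NE [P1→B gives 8>1]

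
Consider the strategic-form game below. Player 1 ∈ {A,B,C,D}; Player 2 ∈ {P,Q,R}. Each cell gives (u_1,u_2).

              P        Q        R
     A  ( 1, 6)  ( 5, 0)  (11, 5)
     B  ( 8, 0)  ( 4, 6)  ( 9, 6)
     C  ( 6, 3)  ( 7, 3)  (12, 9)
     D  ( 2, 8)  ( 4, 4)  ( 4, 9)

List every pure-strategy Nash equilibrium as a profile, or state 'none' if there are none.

PSNE = {(C,R)}

(A,P): not NE [P1→B gives 8>1]
(A,Q): not NE [P1→C gives 7>5; P2→P gives 6>0]
(A,R): not NE [P1→C gives 12>11; P2→P gives 6>5]
(B,P): not NE [P2→R gives 6>0]
(B,Q): not NE [P1→C gives 7>4]
(B,R): not NE [P1→C gives 12>9]
(C,P): not NE [P1→B gives 8>6; P2→R gives 9>3]
(C,Q): not NE [P2→R gives 9>3]
(C,R): NE
(D,P): not NE [P1→B gives 8>2; P2→R gives 9>8]
(D,Q): not NE [P1→C gives 7>4; P2→R gives 9>4]
(D,R): not NE [P1→C gives 12>4]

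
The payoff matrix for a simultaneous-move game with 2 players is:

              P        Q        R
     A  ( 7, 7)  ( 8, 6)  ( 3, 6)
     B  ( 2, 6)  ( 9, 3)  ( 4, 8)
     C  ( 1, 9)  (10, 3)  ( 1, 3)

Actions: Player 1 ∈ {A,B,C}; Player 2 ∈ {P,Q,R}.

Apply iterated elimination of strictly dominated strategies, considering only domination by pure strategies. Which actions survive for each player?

IESDS → P1:{A,B} P2:{P,R}

P2 drop Q (P beats it: A:7>6 B:6>3 C:9>3)
P1 drop C (A beats it: P:7>1 R:3>1)
P1→{A,B} P2→{P,R}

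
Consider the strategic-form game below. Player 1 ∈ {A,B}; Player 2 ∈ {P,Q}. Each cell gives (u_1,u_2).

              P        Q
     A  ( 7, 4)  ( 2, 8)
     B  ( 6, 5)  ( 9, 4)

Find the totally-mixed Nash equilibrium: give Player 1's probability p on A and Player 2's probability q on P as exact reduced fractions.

(p,q) = (1/5, 7/8)

P1 indiff ⇒ q·7+(1-q)·2 = q·6+(1-q)·9 ⇒ q(1) = (1-q)(7) ⇒ q = 7/8
P2 indiff ⇒ p·4+(1-p)·5 = p·8+(1-p)·4 ⇒ p(-4) = (1-p)(-1) ⇒ p = 1/5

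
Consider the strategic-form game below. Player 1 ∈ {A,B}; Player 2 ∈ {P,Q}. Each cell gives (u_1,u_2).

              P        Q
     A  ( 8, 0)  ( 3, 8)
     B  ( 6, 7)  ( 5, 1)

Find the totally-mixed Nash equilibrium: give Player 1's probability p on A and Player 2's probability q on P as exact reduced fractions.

P1 mixes 3/7 on A; P2 mixes 1/2 on P

P1 indiff ⇒ q·8+(1-q)·3 = q·6+(1-q)·5 ⇒ q(2) = (1-q)(2) ⇒ q = 1/2
P2 indiff ⇒ p·0+(1-p)·7 = p·8+(1-p)·1 ⇒ p(-8) = (1-p)(-6) ⇒ p = 3/7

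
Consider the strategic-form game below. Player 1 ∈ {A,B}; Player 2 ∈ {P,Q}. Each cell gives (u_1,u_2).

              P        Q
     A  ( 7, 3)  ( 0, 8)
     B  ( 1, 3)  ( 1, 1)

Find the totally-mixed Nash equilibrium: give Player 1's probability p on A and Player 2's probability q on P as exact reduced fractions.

P1 mixes 2/7 on A; P2 mixes 1/7 on P

P1 indiff ⇒ q·7+(1-q)·0 = q·1+(1-q)·1 ⇒ q(6) = (1-q)(1) ⇒ q = 1/7
P2 indiff ⇒ p·3+(1-p)·3 = p·8+(1-p)·1 ⇒ p(-5) = (1-p)(-2) ⇒ p = 2/7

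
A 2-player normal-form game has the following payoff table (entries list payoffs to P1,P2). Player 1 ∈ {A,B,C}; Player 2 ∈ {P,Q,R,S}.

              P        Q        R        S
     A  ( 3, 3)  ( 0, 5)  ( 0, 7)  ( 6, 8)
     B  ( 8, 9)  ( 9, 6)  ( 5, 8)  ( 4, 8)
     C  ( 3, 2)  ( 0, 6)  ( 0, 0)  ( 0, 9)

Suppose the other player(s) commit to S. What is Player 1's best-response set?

BR_1 = {A}

u_1(A vs S) = 6
u_1(B vs S) = 4
u_1(C vs S) = 0
max payoff 6 at {A}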